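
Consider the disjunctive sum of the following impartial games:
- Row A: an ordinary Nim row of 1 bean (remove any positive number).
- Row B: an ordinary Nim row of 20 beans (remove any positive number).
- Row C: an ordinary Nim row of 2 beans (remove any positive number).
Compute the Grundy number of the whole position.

Row A is a plain Nim row of size 1, so its Grundy value is 1.
Row B is a plain Nim row of size 20, so its Grundy value is 20.
Row C is a plain Nim row of size 2, so its Grundy value is 2.
The value of a disjunctive sum is the nim-sum of the parts.
Combined value = 1 XOR 20 XOR 2 = 23.

23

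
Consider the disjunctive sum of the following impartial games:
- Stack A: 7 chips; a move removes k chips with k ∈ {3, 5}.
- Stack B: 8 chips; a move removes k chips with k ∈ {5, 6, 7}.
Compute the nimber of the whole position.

Grundy values for stack A (subtraction set {3, 5}):
g(0) = mex{} = 0
g(1) = mex{} = 0
g(2) = mex{} = 0
g(3) = mex{0} = 1
g(4) = mex{0} = 1
g(5) = mex{0} = 1
g(6) = mex{0,1} = 2
g(7) = mex{0,1} = 2
So g(7) = 2.
Build the Grundy sequence for stack B with g(k) = mex{g(k−s) : s ∈ {5, 6, 7}, s ≤ k}:
k:     0  1  2  3  4  5  6  7  8
g(k):  0  0  0  0  0  1  1  1  1
So g(8) = 1.
By the Sprague-Grundy theorem, the Grundy value of a sum of independent games is the XOR of the component values.
Combined value = 2 XOR 1 = 3.

3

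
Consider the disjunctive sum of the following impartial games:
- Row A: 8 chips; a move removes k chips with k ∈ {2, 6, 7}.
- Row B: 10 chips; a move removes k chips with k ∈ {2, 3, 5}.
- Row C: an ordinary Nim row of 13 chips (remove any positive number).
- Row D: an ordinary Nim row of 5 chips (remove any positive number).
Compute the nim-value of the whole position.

Grundy values for row A (subtraction set {2, 6, 7}):
g(0) = mex{} = 0
g(1) = mex{} = 0
g(2) = mex{0} = 1
g(3) = mex{0} = 1
g(4) = mex{1} = 0
g(5) = mex{1} = 0
g(6) = mex{0} = 1
g(7) = mex{0} = 1
g(8) = mex{0,1} = 2
So g(8) = 2.
Grundy values for row B (subtraction set {2, 3, 5}):
g(0) = mex{} = 0
g(1) = mex{} = 0
g(2) = mex{0} = 1
g(3) = mex{0} = 1
g(4) = mex{0,1} = 2
g(5) = mex{0,1} = 2
g(6) = mex{0,1,2} = 3
g(7) = mex{1,2} = 0
g(8) = mex{1,2,3} = 0
g(9) = mex{0,2,3} = 1
g(10) = mex{0,2} = 1
So g(10) = 1.
Row C is a plain Nim row of size 13, so its Grundy value is 13.
Row D is a plain Nim row of size 5, so its Grundy value is 5.
By the Sprague-Grundy theorem, the Grundy value of a sum of independent games is the XOR of the component values.
Combined value = 2 ⊕ 1 ⊕ 13 ⊕ 5 = 11.

11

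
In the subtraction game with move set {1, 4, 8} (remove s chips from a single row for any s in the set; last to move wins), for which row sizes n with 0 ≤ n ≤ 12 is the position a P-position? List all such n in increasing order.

0, 2, 5, 7, 12

Compute g(0), g(1), … for moves {1, 4, 8}:
g(0) = mex{} = 0
g(1) = mex{0} = 1
g(2) = mex{1} = 0
g(3) = mex{0} = 1
g(4) = mex{0,1} = 2
g(5) = mex{1,2} = 0
g(6) = mex{0} = 1
g(7) = mex{1} = 0
g(8) = mex{0,2} = 1
g(9) = mex{0,1} = 2
g(10) = mex{0,1,2} = 3
g(11) = mex{0,1,3} = 2
g(12) = mex{1,2} = 0
The P-positions (g = 0) in 0..12 are 0, 2, 5, 7, 12.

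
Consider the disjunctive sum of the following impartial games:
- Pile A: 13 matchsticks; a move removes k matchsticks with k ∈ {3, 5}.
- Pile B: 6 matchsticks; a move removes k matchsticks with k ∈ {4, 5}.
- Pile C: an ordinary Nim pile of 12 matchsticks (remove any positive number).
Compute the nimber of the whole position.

12

For pile A, compute g(0), g(1), … with moves {3, 5}:
g(0) = mex{} = 0
g(1) = mex{} = 0
g(2) = mex{} = 0
g(3) = mex{0} = 1
g(4) = mex{0} = 1
g(5) = mex{0} = 1
g(6) = mex{0,1} = 2
g(7) = mex{0,1} = 2
g(8) = mex{1} = 0
g(9) = mex{1,2} = 0
g(10) = mex{1,2} = 0
g(11) = mex{0,2} = 1
g(12) = mex{0,2} = 1
g(13) = mex{0} = 1
So g(13) = 1.
Grundy values for pile B (subtraction set {4, 5}):
k:     0  1  2  3  4  5  6
g(k):  0  0  0  0  1  1  1
So g(6) = 1.
Pile C is a plain Nim pile of size 12, so its Grundy value is 12.
The value of a disjunctive sum is the nim-sum of the parts.
Combined value = 1 XOR 1 XOR 12 = 12.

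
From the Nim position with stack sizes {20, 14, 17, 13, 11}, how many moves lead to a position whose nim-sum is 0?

3

Compute the nim-sum pairwise:
20 ⊕ 14 = 26
26 ⊕ 17 = 11
11 ⊕ 13 = 6
6 ⊕ 11 = 13
The overall nim-sum is X = 13. A stack of size p has a winning move iff p XOR X < p (reduce it to p XOR X).
  20: 20 XOR 13 = 25 ≥ 20 — no move.
  14: 14 XOR 13 = 3 < 14 — winning move (to 3).
  17: 17 XOR 13 = 28 ≥ 17 — no move.
  13: 13 XOR 13 = 0 < 13 — winning move (to 0).
  11: 11 XOR 13 = 6 < 11 — winning move (to 6).
That gives 3 winning moves.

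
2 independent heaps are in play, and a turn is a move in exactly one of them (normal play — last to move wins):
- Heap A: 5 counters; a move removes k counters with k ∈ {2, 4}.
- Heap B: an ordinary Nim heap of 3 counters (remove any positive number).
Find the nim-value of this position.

Grundy values for heap A (subtraction set {2, 4}):
g(0) = mex{} = 0
g(1) = mex{} = 0
g(2) = mex{0} = 1
g(3) = mex{0} = 1
g(4) = mex{0,1} = 2
g(5) = mex{0,1} = 2
So g(5) = 2.
Heap B is a plain Nim heap of size 3, so its Grundy value is 3.
The value of a disjunctive sum is the nim-sum of the parts.
Combined value = 2 XOR 3 = 1.

1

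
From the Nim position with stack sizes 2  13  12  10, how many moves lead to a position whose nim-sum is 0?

3

Write each in binary and XOR column by column:
  0010  (2)
  1101  (13)
  1100  (12)
  1010  (10)
  ----
  1001  (9)
The overall nim-sum is X = 9. A stack of size p has a winning move iff p XOR X < p (reduce it to p XOR X).
  2: 2 XOR 9 = 11 ≥ 2 — no move.
  13: 13 XOR 9 = 4 < 13 — winning move (to 4).
  12: 12 XOR 9 = 5 < 12 — winning move (to 5).
  10: 10 XOR 9 = 3 < 10 — winning move (to 3).
That gives 3 winning moves.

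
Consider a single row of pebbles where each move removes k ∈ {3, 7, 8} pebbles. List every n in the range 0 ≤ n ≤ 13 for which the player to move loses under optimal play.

0, 1, 2, 6, 11, 12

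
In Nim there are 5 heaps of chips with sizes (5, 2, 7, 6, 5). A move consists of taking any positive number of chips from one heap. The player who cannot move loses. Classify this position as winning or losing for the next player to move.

Compute the nim-sum pairwise:
5 XOR 2 = 7
7 XOR 7 = 0
0 XOR 6 = 6
6 XOR 5 = 3
The nim-sum is 3 ≠ 0, so this is an N-position: the player to move can win.

Winning position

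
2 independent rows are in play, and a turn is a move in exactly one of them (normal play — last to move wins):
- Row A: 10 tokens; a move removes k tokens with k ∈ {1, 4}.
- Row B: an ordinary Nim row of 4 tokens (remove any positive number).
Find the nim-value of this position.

4

Build the Grundy sequence for row A with g(k) = mex{g(k−s) : s ∈ {1, 4}, s ≤ k}:
k:     0  1  2  3  4  5  6  7  8  9 10
g(k):  0  1  0  1  2  0  1  0  1  2  0
So g(10) = 0.
Row B is a plain Nim row of size 4, so its Grundy value is 4.
The value of a disjunctive sum is the nim-sum of the parts.
Combined value = 0 ⊕ 4 = 4.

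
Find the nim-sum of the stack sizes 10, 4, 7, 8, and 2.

3

Nim-sum: 10 XOR 4 XOR 7 XOR 8 XOR 2 = 3.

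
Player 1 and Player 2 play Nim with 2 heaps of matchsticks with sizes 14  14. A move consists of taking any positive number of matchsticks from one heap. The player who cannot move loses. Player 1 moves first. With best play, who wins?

Bitwise XOR of the heap sizes:
  1110  (14)
  1110  (14)
  ----
  0000  (0)
The nim-sum is 0, so this is a P-position: the player to move is in a losing position under optimal play; Player 1 is about to move from it and so loses — Player 2 wins.

Player 2 wins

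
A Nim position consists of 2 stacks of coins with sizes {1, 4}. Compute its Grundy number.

Nim-sum: 1 ⊕ 4 = 5.

5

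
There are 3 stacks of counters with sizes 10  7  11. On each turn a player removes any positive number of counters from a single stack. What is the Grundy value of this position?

6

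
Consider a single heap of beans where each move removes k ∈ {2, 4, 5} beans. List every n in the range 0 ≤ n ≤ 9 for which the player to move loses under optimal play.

0, 1, 7, 8

Compute g(0), g(1), … for moves {2, 4, 5}:
k:     0  1  2  3  4  5  6  7  8  9
g(k):  0  0  1  1  2  2  3  0  0  1
The P-positions (g = 0) in 0..9 are 0, 1, 7, 8.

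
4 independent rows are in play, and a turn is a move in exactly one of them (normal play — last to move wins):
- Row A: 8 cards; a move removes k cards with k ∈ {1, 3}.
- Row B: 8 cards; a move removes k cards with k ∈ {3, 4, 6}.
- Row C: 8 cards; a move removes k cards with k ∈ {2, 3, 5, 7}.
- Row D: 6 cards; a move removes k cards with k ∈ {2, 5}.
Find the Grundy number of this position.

7

For row A, compute g(0), g(1), … with moves {1, 3}:
g(0) = mex{} = 0
g(1) = mex{0} = 1
g(2) = mex{1} = 0
g(3) = mex{0} = 1
g(4) = mex{1} = 0
g(5) = mex{0} = 1
g(6) = mex{1} = 0
g(7) = mex{0} = 1
g(8) = mex{1} = 0
So g(8) = 0.
Build the Grundy sequence for row B with g(k) = mex{g(k−s) : s ∈ {3, 4, 6}, s ≤ k}:
k:     0  1  2  3  4  5  6  7  8
g(k):  0  0  0  1  1  1  2  2  2
So g(8) = 2.
Build the Grundy sequence for row C with g(k) = mex{g(k−s) : s ∈ {2, 3, 5, 7}, s ≤ k}:
g(0) = mex{} = 0
g(1) = mex{} = 0
g(2) = mex{0} = 1
g(3) = mex{0} = 1
g(4) = mex{0,1} = 2
g(5) = mex{0,1} = 2
g(6) = mex{0,1,2} = 3
g(7) = mex{0,1,2} = 3
g(8) = mex{0,1,2,3} = 4
So g(8) = 4.
Build the Grundy sequence for row D with g(k) = mex{g(k−s) : s ∈ {2, 5}, s ≤ k}:
g(0) = mex{} = 0
g(1) = mex{} = 0
g(2) = mex{0} = 1
g(3) = mex{0} = 1
g(4) = mex{1} = 0
g(5) = mex{0,1} = 2
g(6) = mex{0} = 1
So g(6) = 1.
The value of a disjunctive sum is the nim-sum of the parts.
Combined value = 0 XOR 2 XOR 4 XOR 1 = 7.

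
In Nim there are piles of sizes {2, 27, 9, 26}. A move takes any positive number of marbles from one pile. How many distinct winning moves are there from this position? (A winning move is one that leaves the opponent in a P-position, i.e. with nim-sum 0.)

3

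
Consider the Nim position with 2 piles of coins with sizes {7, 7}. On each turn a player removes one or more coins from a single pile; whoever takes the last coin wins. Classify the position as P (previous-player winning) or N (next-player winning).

P-position

Compute the nim-sum pairwise:
7 ^ 7 = 0
The nim-sum is 0, so this is a P-position: the player to move is in a losing position under optimal play.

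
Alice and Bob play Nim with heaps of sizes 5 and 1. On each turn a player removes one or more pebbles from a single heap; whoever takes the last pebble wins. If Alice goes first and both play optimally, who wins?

Compute the nim-sum pairwise:
5 ^ 1 = 4
The nim-sum is 4 ≠ 0, so this is an N-position: the player to move can win; Alice has a winning move.

Alice wins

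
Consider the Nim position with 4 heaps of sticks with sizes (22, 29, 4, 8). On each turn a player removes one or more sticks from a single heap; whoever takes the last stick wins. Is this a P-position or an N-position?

Nim-sum: 22 XOR 29 XOR 4 XOR 8 = 7.
The nim-sum is 7 ≠ 0, so this is an N-position: the player to move can win.

N-position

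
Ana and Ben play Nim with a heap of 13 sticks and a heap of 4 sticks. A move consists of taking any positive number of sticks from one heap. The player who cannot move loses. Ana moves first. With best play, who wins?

Ana wins

Compute the nim-sum pairwise:
13 ⊕ 4 = 9
The nim-sum is 9 ≠ 0, so this is an N-position: the player to move can win; Ana has a winning move.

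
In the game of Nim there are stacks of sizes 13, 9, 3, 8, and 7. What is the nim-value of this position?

8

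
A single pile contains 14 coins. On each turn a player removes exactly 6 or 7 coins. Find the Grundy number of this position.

Compute g(0), g(1), … for moves {6, 7}:
g(0) = mex{} = 0
g(1) = mex{} = 0
g(2) = mex{} = 0
g(3) = mex{} = 0
g(4) = mex{} = 0
g(5) = mex{} = 0
g(6) = mex{0} = 1
g(7) = mex{0} = 1
g(8) = mex{0} = 1
g(9) = mex{0} = 1
g(10) = mex{0} = 1
g(11) = mex{0} = 1
g(12) = mex{0,1} = 2
g(13) = mex{1} = 0
g(14) = mex{1} = 0
So g(14) = 0.

0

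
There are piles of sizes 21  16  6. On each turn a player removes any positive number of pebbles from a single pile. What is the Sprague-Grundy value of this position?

3

Bitwise XOR of the heap sizes:
  10101  (21)
  10000  (16)
  00110  (6)
  -----
  00011  (3)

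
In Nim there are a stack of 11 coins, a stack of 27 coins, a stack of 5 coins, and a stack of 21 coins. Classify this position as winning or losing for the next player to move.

Losing position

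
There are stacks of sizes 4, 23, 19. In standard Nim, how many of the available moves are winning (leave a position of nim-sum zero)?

0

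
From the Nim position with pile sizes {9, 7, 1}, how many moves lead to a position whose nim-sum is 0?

1

Compute the nim-sum pairwise:
9 ⊕ 7 = 14
14 ⊕ 1 = 15
The overall nim-sum is X = 15. A pile of size p has a winning move iff p XOR X < p (reduce it to p XOR X).
  9: 9 XOR 15 = 6 < 9 — winning move (to 6).
  7: 7 XOR 15 = 8 ≥ 7 — no move.
  1: 1 XOR 15 = 14 ≥ 1 — no move.
That gives 1 winning move.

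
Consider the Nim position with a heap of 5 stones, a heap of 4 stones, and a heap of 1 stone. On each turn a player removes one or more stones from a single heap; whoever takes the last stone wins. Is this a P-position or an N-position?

P-position

In binary:
  101  (5)
  100  (4)
  001  (1)
  ---
  000  (0)
The nim-sum is 0, so this is a P-position: the player to move is in a losing position under optimal play.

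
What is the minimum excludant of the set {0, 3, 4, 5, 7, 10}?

0 is in the set but 1 is not, so the mex is 1.

1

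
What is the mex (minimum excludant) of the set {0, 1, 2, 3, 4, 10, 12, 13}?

5

The values 0, 1, 2, 3, 4 are all present; 5 is the first non-negative integer missing from the set.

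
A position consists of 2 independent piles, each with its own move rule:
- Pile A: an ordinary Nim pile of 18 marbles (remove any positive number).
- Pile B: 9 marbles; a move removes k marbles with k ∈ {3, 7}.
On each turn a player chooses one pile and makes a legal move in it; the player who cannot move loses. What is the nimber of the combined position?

19

Pile A is a plain Nim pile of size 18, so its Grundy value is 18.
Grundy values for pile B (subtraction set {3, 7}):
k:     0  1  2  3  4  5  6  7  8  9
g(k):  0  0  0  1  1  1  0  2  2  1
So g(9) = 1.
By the Sprague-Grundy theorem, the Grundy value of a sum of independent games is the XOR of the component values.
Combined value = 18 ⊕ 1 = 19.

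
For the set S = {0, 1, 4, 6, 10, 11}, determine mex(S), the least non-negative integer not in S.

2

The values 0, 1 are all present; 2 is the first non-negative integer missing from the set.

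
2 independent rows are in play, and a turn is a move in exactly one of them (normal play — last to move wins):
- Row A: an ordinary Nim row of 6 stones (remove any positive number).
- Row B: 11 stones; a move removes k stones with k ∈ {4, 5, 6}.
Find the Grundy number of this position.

Row A is a plain Nim row of size 6, so its Grundy value is 6.
Build the Grundy sequence for row B with g(k) = mex{g(k−s) : s ∈ {4, 5, 6}, s ≤ k}:
g(0) = mex{} = 0
g(1) = mex{} = 0
g(2) = mex{} = 0
g(3) = mex{} = 0
g(4) = mex{0} = 1
g(5) = mex{0} = 1
g(6) = mex{0} = 1
g(7) = mex{0} = 1
g(8) = mex{0,1} = 2
g(9) = mex{0,1} = 2
g(10) = mex{1} = 0
g(11) = mex{1} = 0
So g(11) = 0.
By the Sprague-Grundy theorem, the Grundy value of a sum of independent games is the XOR of the component values.
Combined value = 6 XOR 0 = 6.

6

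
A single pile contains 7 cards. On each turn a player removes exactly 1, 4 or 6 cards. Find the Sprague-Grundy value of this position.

0

Compute g(0), g(1), … for moves {1, 4, 6}:
g(0) = mex{} = 0
g(1) = mex{0} = 1
g(2) = mex{1} = 0
g(3) = mex{0} = 1
g(4) = mex{0,1} = 2
g(5) = mex{1,2} = 0
g(6) = mex{0} = 1
g(7) = mex{1} = 0
So g(7) = 0.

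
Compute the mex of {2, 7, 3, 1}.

0

0 is not in the set, so the mex is 0.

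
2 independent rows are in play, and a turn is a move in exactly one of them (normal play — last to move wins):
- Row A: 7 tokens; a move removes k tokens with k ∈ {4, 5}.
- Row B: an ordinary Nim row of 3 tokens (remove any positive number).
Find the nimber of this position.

2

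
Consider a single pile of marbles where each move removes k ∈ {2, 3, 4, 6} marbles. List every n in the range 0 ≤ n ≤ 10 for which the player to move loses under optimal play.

0, 1, 8, 9

Build the Grundy sequence with g(k) = mex{g(k−s) : s ∈ {2, 3, 4, 6}, s ≤ k}:
g(0) = mex{} = 0
g(1) = mex{} = 0
g(2) = mex{0} = 1
g(3) = mex{0} = 1
g(4) = mex{0,1} = 2
g(5) = mex{0,1} = 2
g(6) = mex{0,1,2} = 3
g(7) = mex{0,1,2} = 3
g(8) = mex{1,2,3} = 0
g(9) = mex{1,2,3} = 0
g(10) = mex{0,2,3} = 1
The P-positions (g = 0) in 0..10 are 0, 1, 8, 9.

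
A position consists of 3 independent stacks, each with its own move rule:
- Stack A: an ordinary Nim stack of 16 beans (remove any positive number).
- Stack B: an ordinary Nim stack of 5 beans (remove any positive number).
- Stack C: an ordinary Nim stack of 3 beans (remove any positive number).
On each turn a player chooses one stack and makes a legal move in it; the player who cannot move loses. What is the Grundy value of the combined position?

22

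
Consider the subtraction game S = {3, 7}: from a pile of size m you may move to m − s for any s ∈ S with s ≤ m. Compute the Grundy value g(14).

Grundy values for subtraction set {3, 7}:
k:     0  1  2  3  4  5  6  7  8  9 10 11 12 13 14
g(k):  0  0  0  1  1  1  0  2  2  1  0  0  0  1  1
So g(14) = 1.

1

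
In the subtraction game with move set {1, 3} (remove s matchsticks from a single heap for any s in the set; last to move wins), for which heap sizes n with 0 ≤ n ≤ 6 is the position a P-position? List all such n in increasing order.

0, 2, 4, 6

Grundy values for subtraction set {1, 3}:
k:     0  1  2  3  4  5  6
g(k):  0  1  0  1  0  1  0
The P-positions (g = 0) in 0..6 are 0, 2, 4, 6.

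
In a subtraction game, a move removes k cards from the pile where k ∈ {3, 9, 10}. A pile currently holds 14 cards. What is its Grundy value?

Build the Grundy sequence with g(k) = mex{g(k−s) : s ∈ {3, 9, 10}, s ≤ k}:
g(0) = mex{} = 0
g(1) = mex{} = 0
g(2) = mex{} = 0
g(3) = mex{0} = 1
g(4) = mex{0} = 1
g(5) = mex{0} = 1
g(6) = mex{1} = 0
g(7) = mex{1} = 0
g(8) = mex{1} = 0
g(9) = mex{0} = 1
g(10) = mex{0} = 1
g(11) = mex{0} = 1
g(12) = mex{0,1} = 2
g(13) = mex{1} = 0
g(14) = mex{1} = 0
So g(14) = 0.

0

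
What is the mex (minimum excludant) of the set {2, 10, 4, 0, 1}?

3

The values 0, 1, 2 are all present; 3 is the first non-negative integer missing from the set.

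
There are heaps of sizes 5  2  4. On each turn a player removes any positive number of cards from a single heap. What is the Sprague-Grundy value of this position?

Nim-sum: 5 ⊕ 2 ⊕ 4 = 3.

3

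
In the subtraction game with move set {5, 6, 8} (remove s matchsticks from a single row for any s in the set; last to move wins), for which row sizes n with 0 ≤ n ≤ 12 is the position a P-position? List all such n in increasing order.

0, 1, 2, 3, 4

Build the Grundy sequence with g(k) = mex{g(k−s) : s ∈ {5, 6, 8}, s ≤ k}:
k:     0  1  2  3  4  5  6  7  8  9 10 11 12
g(k):  0  0  0  0  0  1  1  1  1  1  2  2  2
The P-positions (g = 0) in 0..12 are 0, 1, 2, 3, 4.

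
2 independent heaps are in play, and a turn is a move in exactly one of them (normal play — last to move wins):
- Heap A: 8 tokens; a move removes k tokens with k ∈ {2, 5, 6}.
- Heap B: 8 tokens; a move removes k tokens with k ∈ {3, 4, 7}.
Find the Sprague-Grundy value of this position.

2

Grundy values for heap A (subtraction set {2, 5, 6}):
k:     0  1  2  3  4  5  6  7  8
g(k):  0  0  1  1  0  2  1  3  0
So g(8) = 0.
Build the Grundy sequence for heap B with g(k) = mex{g(k−s) : s ∈ {3, 4, 7}, s ≤ k}:
k:     0  1  2  3  4  5  6  7  8
g(k):  0  0  0  1  1  1  2  2  2
So g(8) = 2.
The value of a disjunctive sum is the nim-sum of the parts.
Combined value = 0 XOR 2 = 2.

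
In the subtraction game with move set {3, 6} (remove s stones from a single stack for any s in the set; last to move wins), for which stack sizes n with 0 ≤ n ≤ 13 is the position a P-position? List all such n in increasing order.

0, 1, 2, 9, 10, 11

Grundy values for subtraction set {3, 6}:
g(0) = mex{} = 0
g(1) = mex{} = 0
g(2) = mex{} = 0
g(3) = mex{0} = 1
g(4) = mex{0} = 1
g(5) = mex{0} = 1
g(6) = mex{0,1} = 2
g(7) = mex{0,1} = 2
g(8) = mex{0,1} = 2
g(9) = mex{1,2} = 0
g(10) = mex{1,2} = 0
g(11) = mex{1,2} = 0
g(12) = mex{0,2} = 1
g(13) = mex{0,2} = 1
The P-positions (g = 0) in 0..13 are 0, 1, 2, 9, 10, 11.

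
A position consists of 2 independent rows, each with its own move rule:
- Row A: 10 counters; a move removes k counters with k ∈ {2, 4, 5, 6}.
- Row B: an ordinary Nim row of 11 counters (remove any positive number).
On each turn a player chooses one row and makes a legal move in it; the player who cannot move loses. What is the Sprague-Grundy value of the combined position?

10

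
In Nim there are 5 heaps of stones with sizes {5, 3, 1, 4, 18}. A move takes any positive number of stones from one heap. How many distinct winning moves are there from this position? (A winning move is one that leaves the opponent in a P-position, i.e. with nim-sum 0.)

Nim-sum: 5 ^ 3 ^ 1 ^ 4 ^ 18 = 17.
The overall nim-sum is X = 17. A heap of size p has a winning move iff p XOR X < p (reduce it to p XOR X).
  5: 5 XOR 17 = 20 ≥ 5 — no move.
  3: 3 XOR 17 = 18 ≥ 3 — no move.
  1: 1 XOR 17 = 16 ≥ 1 — no move.
  4: 4 XOR 17 = 21 ≥ 4 — no move.
  18: 18 XOR 17 = 3 < 18 — winning move (to 3).
That gives 1 winning move.

1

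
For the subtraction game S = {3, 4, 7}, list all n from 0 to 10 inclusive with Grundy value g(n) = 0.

0, 1, 2, 10

Grundy values for subtraction set {3, 4, 7}:
g(0) = mex{} = 0
g(1) = mex{} = 0
g(2) = mex{} = 0
g(3) = mex{0} = 1
g(4) = mex{0} = 1
g(5) = mex{0} = 1
g(6) = mex{0,1} = 2
g(7) = mex{0,1} = 2
g(8) = mex{0,1} = 2
g(9) = mex{0,1,2} = 3
g(10) = mex{1,2} = 0
The P-positions (g = 0) in 0..10 are 0, 1, 2, 10.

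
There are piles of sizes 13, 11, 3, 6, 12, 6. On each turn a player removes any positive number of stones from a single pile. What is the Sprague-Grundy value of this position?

9

Nim-sum: 13 ⊕ 11 ⊕ 3 ⊕ 6 ⊕ 12 ⊕ 6 = 9.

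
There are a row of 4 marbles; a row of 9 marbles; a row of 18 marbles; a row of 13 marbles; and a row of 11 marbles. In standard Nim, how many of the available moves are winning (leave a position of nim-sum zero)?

1

Compute the nim-sum pairwise:
4 ⊕ 9 = 13
13 ⊕ 18 = 31
31 ⊕ 13 = 18
18 ⊕ 11 = 25
The overall nim-sum is X = 25. A row of size p has a winning move iff p XOR X < p (reduce it to p XOR X).
  4: 4 XOR 25 = 29 ≥ 4 — no move.
  9: 9 XOR 25 = 16 ≥ 9 — no move.
  18: 18 XOR 25 = 11 < 18 — winning move (to 11).
  13: 13 XOR 25 = 20 ≥ 13 — no move.
  11: 11 XOR 25 = 18 ≥ 11 — no move.
That gives 1 winning move.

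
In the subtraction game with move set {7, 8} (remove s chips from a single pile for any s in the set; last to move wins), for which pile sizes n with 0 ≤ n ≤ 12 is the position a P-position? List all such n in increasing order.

0, 1, 2, 3, 4, 5, 6

Grundy values for subtraction set {7, 8}:
g(0) = mex{} = 0
g(1) = mex{} = 0
g(2) = mex{} = 0
g(3) = mex{} = 0
g(4) = mex{} = 0
g(5) = mex{} = 0
g(6) = mex{} = 0
g(7) = mex{0} = 1
g(8) = mex{0} = 1
g(9) = mex{0} = 1
g(10) = mex{0} = 1
g(11) = mex{0} = 1
g(12) = mex{0} = 1
The P-positions (g = 0) in 0..12 are 0, 1, 2, 3, 4, 5, 6.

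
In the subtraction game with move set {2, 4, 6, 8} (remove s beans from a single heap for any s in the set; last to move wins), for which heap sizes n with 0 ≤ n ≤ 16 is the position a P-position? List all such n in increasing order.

0, 1, 10, 11

Compute g(0), g(1), … for moves {2, 4, 6, 8}:
k:     0  1  2  3  4  5  6  7  8  9 10 11 12 13 14 15 16
g(k):  0  0  1  1  2  2  3  3  4  4  0  0  1  1  2  2  3
The P-positions (g = 0) in 0..16 are 0, 1, 10, 11.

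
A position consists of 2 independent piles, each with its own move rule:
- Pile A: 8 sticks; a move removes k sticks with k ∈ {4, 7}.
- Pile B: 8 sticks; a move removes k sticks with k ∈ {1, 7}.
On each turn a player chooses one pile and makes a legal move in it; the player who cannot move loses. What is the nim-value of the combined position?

Grundy values for pile A (subtraction set {4, 7}):
g(0) = mex{} = 0
g(1) = mex{} = 0
g(2) = mex{} = 0
g(3) = mex{} = 0
g(4) = mex{0} = 1
g(5) = mex{0} = 1
g(6) = mex{0} = 1
g(7) = mex{0} = 1
g(8) = mex{0,1} = 2
So g(8) = 2.
Grundy values for pile B (subtraction set {1, 7}):
g(0) = mex{} = 0
g(1) = mex{0} = 1
g(2) = mex{1} = 0
g(3) = mex{0} = 1
g(4) = mex{1} = 0
g(5) = mex{0} = 1
g(6) = mex{1} = 0
g(7) = mex{0} = 1
g(8) = mex{1} = 0
So g(8) = 0.
The value of a disjunctive sum is the nim-sum of the parts.
Combined value = 2 ⊕ 0 = 2.

2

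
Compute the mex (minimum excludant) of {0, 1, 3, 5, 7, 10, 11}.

2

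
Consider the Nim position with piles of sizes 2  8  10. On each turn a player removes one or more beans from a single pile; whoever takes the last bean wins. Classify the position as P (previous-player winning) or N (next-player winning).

Nim-sum: 2 XOR 8 XOR 10 = 0.
The nim-sum is 0, so this is a P-position: the player to move is in a losing position under optimal play.

P-position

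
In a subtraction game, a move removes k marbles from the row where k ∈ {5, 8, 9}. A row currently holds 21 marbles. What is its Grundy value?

1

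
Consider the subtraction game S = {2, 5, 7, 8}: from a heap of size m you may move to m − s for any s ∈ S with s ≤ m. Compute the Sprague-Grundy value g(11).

3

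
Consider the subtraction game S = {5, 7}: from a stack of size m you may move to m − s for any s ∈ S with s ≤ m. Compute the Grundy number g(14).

0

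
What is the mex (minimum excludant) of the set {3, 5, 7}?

0

0 is not in the set, so the mex is 0.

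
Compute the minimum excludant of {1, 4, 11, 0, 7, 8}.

The values 0, 1 are all present; 2 is the first non-negative integer missing from the set.

2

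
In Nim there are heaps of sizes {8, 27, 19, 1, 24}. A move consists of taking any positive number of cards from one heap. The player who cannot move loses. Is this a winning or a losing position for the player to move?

Winning position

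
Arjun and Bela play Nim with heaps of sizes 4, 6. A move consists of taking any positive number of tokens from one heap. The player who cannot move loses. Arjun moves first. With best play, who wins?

Arjun wins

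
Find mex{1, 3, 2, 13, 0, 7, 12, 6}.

The values 0, 1, 2, 3 are all present; 4 is the first non-negative integer missing from the set.

4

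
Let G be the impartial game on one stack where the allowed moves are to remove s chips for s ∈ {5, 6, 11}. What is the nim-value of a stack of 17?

0

Compute g(0), g(1), … for moves {5, 6, 11}:
k:     0  1  2  3  4  5  6  7  8  9 10 11 12 13 14 15 16 17
g(k):  0  0  0  0  0  1  1  1  1  1  2  2  2  2  2  3  0  0
So g(17) = 0.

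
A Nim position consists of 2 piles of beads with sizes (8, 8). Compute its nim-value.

0

In binary:
  1000  (8)
  1000  (8)
  ----
  0000  (0)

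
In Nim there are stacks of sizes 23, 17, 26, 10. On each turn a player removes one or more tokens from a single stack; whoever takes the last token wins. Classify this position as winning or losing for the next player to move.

Winning position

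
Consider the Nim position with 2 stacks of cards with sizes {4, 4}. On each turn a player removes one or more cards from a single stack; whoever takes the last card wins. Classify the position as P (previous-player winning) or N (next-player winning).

P-position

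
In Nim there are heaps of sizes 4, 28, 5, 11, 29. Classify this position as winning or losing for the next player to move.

Write each in binary and XOR column by column:
  00100  (4)
  11100  (28)
  00101  (5)
  01011  (11)
  11101  (29)
  -----
  01011  (11)
The nim-sum is 11 ≠ 0, so this is an N-position: the player to move can win.

Winning position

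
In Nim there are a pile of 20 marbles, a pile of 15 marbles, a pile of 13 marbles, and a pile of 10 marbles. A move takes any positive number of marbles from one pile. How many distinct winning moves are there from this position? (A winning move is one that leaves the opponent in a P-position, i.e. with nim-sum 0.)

1

Nim-sum: 20 ⊕ 15 ⊕ 13 ⊕ 10 = 28.
The overall nim-sum is X = 28. A pile of size p has a winning move iff p XOR X < p (reduce it to p XOR X).
  20: 20 XOR 28 = 8 < 20 — winning move (to 8).
  15: 15 XOR 28 = 19 ≥ 15 — no move.
  13: 13 XOR 28 = 17 ≥ 13 — no move.
  10: 10 XOR 28 = 22 ≥ 10 — no move.
That gives 1 winning move.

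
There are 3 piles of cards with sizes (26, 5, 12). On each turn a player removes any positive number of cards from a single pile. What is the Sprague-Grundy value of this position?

19

In binary:
  11010  (26)
  00101  (5)
  01100  (12)
  -----
  10011  (19)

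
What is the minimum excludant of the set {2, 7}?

0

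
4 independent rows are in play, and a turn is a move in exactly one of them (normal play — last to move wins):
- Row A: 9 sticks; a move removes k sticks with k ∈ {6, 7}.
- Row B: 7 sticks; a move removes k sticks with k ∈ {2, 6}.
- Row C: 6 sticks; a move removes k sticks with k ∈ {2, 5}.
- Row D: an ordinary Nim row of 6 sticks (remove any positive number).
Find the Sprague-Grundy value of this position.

Grundy values for row A (subtraction set {6, 7}):
g(0) = mex{} = 0
g(1) = mex{} = 0
g(2) = mex{} = 0
g(3) = mex{} = 0
g(4) = mex{} = 0
g(5) = mex{} = 0
g(6) = mex{0} = 1
g(7) = mex{0} = 1
g(8) = mex{0} = 1
g(9) = mex{0} = 1
So g(9) = 1.
Grundy values for row B (subtraction set {2, 6}):
k:     0  1  2  3  4  5  6  7
g(k):  0  0  1  1  0  0  1  1
So g(7) = 1.
For row C, compute g(0), g(1), … with moves {2, 5}:
k:     0  1  2  3  4  5  6
g(k):  0  0  1  1  0  2  1
So g(6) = 1.
Row D is a plain Nim row of size 6, so its Grundy value is 6.
The value of a disjunctive sum is the nim-sum of the parts.
Combined value = 1 ⊕ 1 ⊕ 1 ⊕ 6 = 7.

7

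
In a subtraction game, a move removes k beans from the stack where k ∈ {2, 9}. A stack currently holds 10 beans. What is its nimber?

1

Compute g(0), g(1), … for moves {2, 9}:
k:     0  1  2  3  4  5  6  7  8  9 10
g(k):  0  0  1  1  0  0  1  1  0  2  1
So g(10) = 1.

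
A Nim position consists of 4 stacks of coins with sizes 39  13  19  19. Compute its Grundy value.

42

Compute the nim-sum pairwise:
39 ⊕ 13 = 42
42 ⊕ 19 = 57
57 ⊕ 19 = 42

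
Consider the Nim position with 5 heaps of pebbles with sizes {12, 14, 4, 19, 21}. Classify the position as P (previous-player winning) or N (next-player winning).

Compute the nim-sum pairwise:
12 ⊕ 14 = 2
2 ⊕ 4 = 6
6 ⊕ 19 = 21
21 ⊕ 21 = 0
The nim-sum is 0, so this is a P-position: the player to move is in a losing position under optimal play.

P-position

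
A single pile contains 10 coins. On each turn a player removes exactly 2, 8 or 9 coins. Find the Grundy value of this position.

Build the Grundy sequence with g(k) = mex{g(k−s) : s ∈ {2, 8, 9}, s ≤ k}:
k:     0  1  2  3  4  5  6  7  8  9 10
g(k):  0  0  1  1  0  0  1  1  2  2  3
So g(10) = 3.

3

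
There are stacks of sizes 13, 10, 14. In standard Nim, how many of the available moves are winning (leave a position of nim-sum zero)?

Nim-sum: 13 ^ 10 ^ 14 = 9.
The overall nim-sum is X = 9. A stack of size p has a winning move iff p XOR X < p (reduce it to p XOR X).
  13: 13 XOR 9 = 4 < 13 — winning move (to 4).
  10: 10 XOR 9 = 3 < 10 — winning move (to 3).
  14: 14 XOR 9 = 7 < 14 — winning move (to 7).
That gives 3 winning moves.

3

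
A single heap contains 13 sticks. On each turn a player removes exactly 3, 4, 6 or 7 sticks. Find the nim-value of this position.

1

Build the Grundy sequence with g(k) = mex{g(k−s) : s ∈ {3, 4, 6, 7}, s ≤ k}:
k:     0  1  2  3  4  5  6  7  8  9 10 11 12 13
g(k):  0  0  0  1  1  1  2  2  2  3  0  0  0  1
So g(13) = 1.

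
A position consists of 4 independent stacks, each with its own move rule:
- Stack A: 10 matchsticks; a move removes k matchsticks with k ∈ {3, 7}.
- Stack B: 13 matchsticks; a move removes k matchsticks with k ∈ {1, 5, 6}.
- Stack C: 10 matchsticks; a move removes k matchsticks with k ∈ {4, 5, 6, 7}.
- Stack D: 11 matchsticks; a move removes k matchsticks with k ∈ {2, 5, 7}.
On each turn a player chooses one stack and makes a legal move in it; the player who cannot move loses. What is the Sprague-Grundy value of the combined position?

1

Build the Grundy sequence for stack A with g(k) = mex{g(k−s) : s ∈ {3, 7}, s ≤ k}:
g(0) = mex{} = 0
g(1) = mex{} = 0
g(2) = mex{} = 0
g(3) = mex{0} = 1
g(4) = mex{0} = 1
g(5) = mex{0} = 1
g(6) = mex{1} = 0
g(7) = mex{0,1} = 2
g(8) = mex{0,1} = 2
g(9) = mex{0} = 1
g(10) = mex{1,2} = 0
So g(10) = 0.
Build the Grundy sequence for stack B with g(k) = mex{g(k−s) : s ∈ {1, 5, 6}, s ≤ k}:
k:     0  1  2  3  4  5  6  7  8  9 10 11 12 13
g(k):  0  1  0  1  0  1  2  3  2  3  2  0  1  0
So g(13) = 0.
For stack C, compute g(0), g(1), … with moves {4, 5, 6, 7}:
g(0) = mex{} = 0
g(1) = mex{} = 0
g(2) = mex{} = 0
g(3) = mex{} = 0
g(4) = mex{0} = 1
g(5) = mex{0} = 1
g(6) = mex{0} = 1
g(7) = mex{0} = 1
g(8) = mex{0,1} = 2
g(9) = mex{0,1} = 2
g(10) = mex{0,1} = 2
So g(10) = 2.
Build the Grundy sequence for stack D with g(k) = mex{g(k−s) : s ∈ {2, 5, 7}, s ≤ k}:
k:     0  1  2  3  4  5  6  7  8  9 10 11
g(k):  0  0  1  1  0  2  1  3  2  2  0  3
So g(11) = 3.
The value of a disjunctive sum is the nim-sum of the parts.
Combined value = 0 XOR 0 XOR 2 XOR 3 = 1.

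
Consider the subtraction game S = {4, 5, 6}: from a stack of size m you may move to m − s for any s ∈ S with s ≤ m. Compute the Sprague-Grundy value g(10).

0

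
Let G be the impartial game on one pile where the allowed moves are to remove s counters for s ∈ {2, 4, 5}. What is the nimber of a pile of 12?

2

Build the Grundy sequence with g(k) = mex{g(k−s) : s ∈ {2, 4, 5}, s ≤ k}:
k:     0  1  2  3  4  5  6  7  8  9 10 11 12
g(k):  0  0  1  1  2  2  3  0  0  1  1  2  2
So g(12) = 2.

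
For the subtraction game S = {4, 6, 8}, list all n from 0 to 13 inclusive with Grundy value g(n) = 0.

0, 1, 2, 3, 12, 13

Grundy values for subtraction set {4, 6, 8}:
g(0) = mex{} = 0
g(1) = mex{} = 0
g(2) = mex{} = 0
g(3) = mex{} = 0
g(4) = mex{0} = 1
g(5) = mex{0} = 1
g(6) = mex{0} = 1
g(7) = mex{0} = 1
g(8) = mex{0,1} = 2
g(9) = mex{0,1} = 2
g(10) = mex{0,1} = 2
g(11) = mex{0,1} = 2
g(12) = mex{1,2} = 0
g(13) = mex{1,2} = 0
The P-positions (g = 0) in 0..13 are 0, 1, 2, 3, 12, 13.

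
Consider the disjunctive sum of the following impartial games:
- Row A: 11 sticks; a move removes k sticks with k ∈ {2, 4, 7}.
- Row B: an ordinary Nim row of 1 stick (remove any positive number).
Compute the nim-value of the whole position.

For row A, compute g(0), g(1), … with moves {2, 4, 7}:
g(0) = mex{} = 0
g(1) = mex{} = 0
g(2) = mex{0} = 1
g(3) = mex{0} = 1
g(4) = mex{0,1} = 2
g(5) = mex{0,1} = 2
g(6) = mex{1,2} = 0
g(7) = mex{0,1,2} = 3
g(8) = mex{0,2} = 1
g(9) = mex{1,2,3} = 0
g(10) = mex{0,1} = 2
g(11) = mex{0,2,3} = 1
So g(11) = 1.
Row B is a plain Nim row of size 1, so its Grundy value is 1.
The value of a disjunctive sum is the nim-sum of the parts.
Combined value = 1 XOR 1 = 0.

0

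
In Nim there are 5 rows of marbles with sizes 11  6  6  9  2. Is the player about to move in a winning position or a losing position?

Losing position

Nim-sum: 11 XOR 6 XOR 6 XOR 9 XOR 2 = 0.
The nim-sum is 0, so this is a P-position: the player to move is in a losing position under optimal play.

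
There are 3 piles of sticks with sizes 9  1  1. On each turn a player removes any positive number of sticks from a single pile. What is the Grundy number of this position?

9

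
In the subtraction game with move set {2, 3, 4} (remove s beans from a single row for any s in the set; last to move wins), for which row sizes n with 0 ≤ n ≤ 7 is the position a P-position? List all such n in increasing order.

0, 1, 6, 7

Build the Grundy sequence with g(k) = mex{g(k−s) : s ∈ {2, 3, 4}, s ≤ k}:
g(0) = mex{} = 0
g(1) = mex{} = 0
g(2) = mex{0} = 1
g(3) = mex{0} = 1
g(4) = mex{0,1} = 2
g(5) = mex{0,1} = 2
g(6) = mex{1,2} = 0
g(7) = mex{1,2} = 0
The P-positions (g = 0) in 0..7 are 0, 1, 6, 7.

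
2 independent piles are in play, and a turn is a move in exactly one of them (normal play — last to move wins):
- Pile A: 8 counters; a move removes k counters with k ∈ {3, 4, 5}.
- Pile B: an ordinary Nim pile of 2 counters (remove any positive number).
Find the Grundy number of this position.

Build the Grundy sequence for pile A with g(k) = mex{g(k−s) : s ∈ {3, 4, 5}, s ≤ k}:
g(0) = mex{} = 0
g(1) = mex{} = 0
g(2) = mex{} = 0
g(3) = mex{0} = 1
g(4) = mex{0} = 1
g(5) = mex{0} = 1
g(6) = mex{0,1} = 2
g(7) = mex{0,1} = 2
g(8) = mex{1} = 0
So g(8) = 0.
Pile B is a plain Nim pile of size 2, so its Grundy value is 2.
By the Sprague-Grundy theorem, the Grundy value of a sum of independent games is the XOR of the component values.
Combined value = 0 ⊕ 2 = 2.

2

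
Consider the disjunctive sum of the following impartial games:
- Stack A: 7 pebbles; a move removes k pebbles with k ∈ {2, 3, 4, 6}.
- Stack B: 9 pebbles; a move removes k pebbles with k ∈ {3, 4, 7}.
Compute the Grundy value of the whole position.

Grundy values for stack A (subtraction set {2, 3, 4, 6}):
g(0) = mex{} = 0
g(1) = mex{} = 0
g(2) = mex{0} = 1
g(3) = mex{0} = 1
g(4) = mex{0,1} = 2
g(5) = mex{0,1} = 2
g(6) = mex{0,1,2} = 3
g(7) = mex{0,1,2} = 3
So g(7) = 3.
For stack B, compute g(0), g(1), … with moves {3, 4, 7}:
k:     0  1  2  3  4  5  6  7  8  9
g(k):  0  0  0  1  1  1  2  2  2  3
So g(9) = 3.
By the Sprague-Grundy theorem, the Grundy value of a sum of independent games is the XOR of the component values.
Combined value = 3 XOR 3 = 0.

0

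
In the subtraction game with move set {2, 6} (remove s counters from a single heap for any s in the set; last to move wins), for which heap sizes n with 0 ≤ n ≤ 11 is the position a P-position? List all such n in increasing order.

Build the Grundy sequence with g(k) = mex{g(k−s) : s ∈ {2, 6}, s ≤ k}:
g(0) = mex{} = 0
g(1) = mex{} = 0
g(2) = mex{0} = 1
g(3) = mex{0} = 1
g(4) = mex{1} = 0
g(5) = mex{1} = 0
g(6) = mex{0} = 1
g(7) = mex{0} = 1
g(8) = mex{1} = 0
g(9) = mex{1} = 0
g(10) = mex{0} = 1
g(11) = mex{0} = 1
The P-positions (g = 0) in 0..11 are 0, 1, 4, 5, 8, 9.

0, 1, 4, 5, 8, 9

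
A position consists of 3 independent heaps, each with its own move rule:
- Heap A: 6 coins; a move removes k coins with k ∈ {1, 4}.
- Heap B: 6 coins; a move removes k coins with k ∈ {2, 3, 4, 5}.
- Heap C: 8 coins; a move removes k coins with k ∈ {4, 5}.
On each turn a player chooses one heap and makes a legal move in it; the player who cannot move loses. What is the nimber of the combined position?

0

Grundy values for heap A (subtraction set {1, 4}):
g(0) = mex{} = 0
g(1) = mex{0} = 1
g(2) = mex{1} = 0
g(3) = mex{0} = 1
g(4) = mex{0,1} = 2
g(5) = mex{1,2} = 0
g(6) = mex{0} = 1
So g(6) = 1.
Build the Grundy sequence for heap B with g(k) = mex{g(k−s) : s ∈ {2, 3, 4, 5}, s ≤ k}:
k:     0  1  2  3  4  5  6
g(k):  0  0  1  1  2  2  3
So g(6) = 3.
For heap C, compute g(0), g(1), … with moves {4, 5}:
k:     0  1  2  3  4  5  6  7  8
g(k):  0  0  0  0  1  1  1  1  2
So g(8) = 2.
By the Sprague-Grundy theorem, the Grundy value of a sum of independent games is the XOR of the component values.
Combined value = 1 XOR 3 XOR 2 = 0.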